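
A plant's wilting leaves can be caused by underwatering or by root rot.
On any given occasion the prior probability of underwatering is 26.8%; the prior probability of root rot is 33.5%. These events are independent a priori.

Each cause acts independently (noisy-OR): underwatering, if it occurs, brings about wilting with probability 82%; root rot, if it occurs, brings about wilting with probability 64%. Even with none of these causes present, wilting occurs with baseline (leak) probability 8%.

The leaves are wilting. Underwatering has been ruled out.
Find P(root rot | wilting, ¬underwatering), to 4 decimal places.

P(root rot | wilting, ¬underwatering) ≈ 0.8081

Under noisy-OR, P(wilting | causes) = 1 − (1−0.08)·∏(1−qᵢ) over the active causes.
P(wilting | ¬underwatering) = 0.08·0.665 + 0.6688·0.335 = 0.053200 + 0.224048 = 0.277248
Restricting to configurations with root rot present: 0.6688·0.335 = 0.224048.
So P(root rot | wilting, ¬underwatering) = 0.224048/0.277248 ≈ 0.8081.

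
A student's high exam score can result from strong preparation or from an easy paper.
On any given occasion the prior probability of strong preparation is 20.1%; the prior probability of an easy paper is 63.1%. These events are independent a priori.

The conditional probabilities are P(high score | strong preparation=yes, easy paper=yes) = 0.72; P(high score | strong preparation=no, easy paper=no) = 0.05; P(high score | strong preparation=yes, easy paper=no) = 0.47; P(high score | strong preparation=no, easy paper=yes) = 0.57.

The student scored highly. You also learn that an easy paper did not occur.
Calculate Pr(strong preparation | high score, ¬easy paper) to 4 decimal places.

Numerator (weight on configurations with strong preparation): 0.47*0.201 = 0.094470
Denominator P(high score | ¬easy paper): 0.05*0.799 + 0.47*0.201 = 0.134420
P(strong preparation | high score, ¬easy paper) = 0.094470/0.134420 ≈ 0.7028

Pr(strong preparation | high score, ¬easy paper) ≈ 0.7028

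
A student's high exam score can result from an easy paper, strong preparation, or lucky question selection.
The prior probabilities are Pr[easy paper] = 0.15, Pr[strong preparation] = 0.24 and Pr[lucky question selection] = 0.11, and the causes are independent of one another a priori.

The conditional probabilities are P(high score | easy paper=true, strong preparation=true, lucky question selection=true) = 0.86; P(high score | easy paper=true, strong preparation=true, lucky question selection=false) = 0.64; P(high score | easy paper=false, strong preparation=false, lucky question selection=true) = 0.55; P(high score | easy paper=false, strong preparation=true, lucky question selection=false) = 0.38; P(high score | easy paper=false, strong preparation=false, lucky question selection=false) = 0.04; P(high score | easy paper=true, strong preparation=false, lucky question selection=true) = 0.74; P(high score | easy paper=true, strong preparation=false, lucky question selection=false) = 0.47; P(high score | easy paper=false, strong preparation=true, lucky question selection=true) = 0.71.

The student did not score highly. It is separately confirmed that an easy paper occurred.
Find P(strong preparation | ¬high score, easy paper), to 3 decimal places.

P(strong preparation | ¬high score, easy paper) ≈ 0.175

Sum P(¬high score|·) weighted by the priors over the 4 (strong preparation, lucky question selection) configurations:
  P(¬high score | easy paper) = 0.53×0.76×0.89 + 0.26×0.76×0.11 + 0.36×0.24×0.89 + 0.14×0.24×0.11
        = 0.358492 + 0.021736 + 0.076896 + 0.003696 = 0.460820
Keeping only the strong preparation-present terms gives 0.080592, so
  P(strong preparation | ¬high score, easy paper) = 0.080592 / 0.460820 ≈ 0.175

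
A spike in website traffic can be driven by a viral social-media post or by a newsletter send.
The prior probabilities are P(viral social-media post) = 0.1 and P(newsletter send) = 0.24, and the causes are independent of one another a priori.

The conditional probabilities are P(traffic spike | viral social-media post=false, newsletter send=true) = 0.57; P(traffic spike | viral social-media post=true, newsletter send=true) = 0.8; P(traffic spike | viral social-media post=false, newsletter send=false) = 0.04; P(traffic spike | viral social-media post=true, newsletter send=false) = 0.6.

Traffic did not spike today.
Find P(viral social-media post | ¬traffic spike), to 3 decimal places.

Weight on viral social-media post=true, given the evidence: 0.030400 + 0.004800 = 0.035200
Denominator P(¬traffic spike): 0.96*0.9*0.76 + 0.43*0.9*0.24 + 0.4*0.1*0.76 + 0.2*0.1*0.24 = 0.784720
Posterior = 0.035200 / 0.784720 ≈ 0.045

P(viral social-media post | ¬traffic spike) ≈ 0.045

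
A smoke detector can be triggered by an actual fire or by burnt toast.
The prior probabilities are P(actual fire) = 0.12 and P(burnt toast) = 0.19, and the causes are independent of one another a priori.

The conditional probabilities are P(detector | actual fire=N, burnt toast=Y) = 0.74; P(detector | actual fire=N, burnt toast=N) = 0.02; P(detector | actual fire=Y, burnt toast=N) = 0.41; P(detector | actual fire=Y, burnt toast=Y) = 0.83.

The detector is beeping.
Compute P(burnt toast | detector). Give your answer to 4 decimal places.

P(burnt toast | detector) ≈ 0.7250

By total probability over the 4 (actual fire, burnt toast) configurations:
  P(detector) = 0.02·0.88·0.81 + 0.74·0.88·0.19 + 0.41·0.12·0.81 + 0.83·0.12·0.19
        = 0.014256 + 0.123728 + 0.039852 + 0.018924 = 0.196760
The terms with burnt toast present sum to 0.142652, so
  P(burnt toast | detector) = 0.142652 / 0.196760 ≈ 0.7250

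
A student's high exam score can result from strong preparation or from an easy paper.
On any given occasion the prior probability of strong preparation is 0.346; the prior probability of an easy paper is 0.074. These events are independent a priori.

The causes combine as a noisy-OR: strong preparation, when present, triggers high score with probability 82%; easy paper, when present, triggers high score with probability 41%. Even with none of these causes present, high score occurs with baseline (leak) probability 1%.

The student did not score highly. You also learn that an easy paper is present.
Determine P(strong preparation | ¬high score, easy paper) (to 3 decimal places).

Under noisy-OR, P(high score | causes) = 1 − (1−0.01)·∏(1−qᵢ) over the active causes.
P(¬high score | easy paper) = 0.5841*0.654 + 0.105138*0.346 = 0.382001 + 0.036378 = 0.418379
Of this, 0.036378 comes from 0.105138*0.346 (the strong preparation=true cases).
P(strong preparation | ¬high score, easy paper) = 0.036378 / 0.418379 ≈ 0.087

P(strong preparation | ¬high score, easy paper) ≈ 0.087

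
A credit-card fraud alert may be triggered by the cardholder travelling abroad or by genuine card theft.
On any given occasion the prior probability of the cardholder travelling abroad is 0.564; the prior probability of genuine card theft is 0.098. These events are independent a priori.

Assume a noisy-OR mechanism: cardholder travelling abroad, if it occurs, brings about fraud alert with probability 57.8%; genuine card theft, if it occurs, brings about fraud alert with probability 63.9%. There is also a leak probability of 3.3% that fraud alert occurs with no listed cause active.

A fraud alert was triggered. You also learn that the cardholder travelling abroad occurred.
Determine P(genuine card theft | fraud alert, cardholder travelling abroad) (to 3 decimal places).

Under noisy-OR, P(fraud alert | causes) = 1 − (1−0.033)·∏(1−qᵢ) over the active causes.
By total probability over both values of genuine card theft:
  P(fraud alert | cardholder travelling abroad) = 0.591926×0.902 + 0.852685×0.098
        = 0.533917 + 0.083563 = 0.617480
Keeping only the genuine card theft-present terms gives 0.083563, so
  P(genuine card theft | fraud alert, cardholder travelling abroad) = 0.083563 / 0.617480 ≈ 0.135

P(genuine card theft | fraud alert, cardholder travelling abroad) ≈ 0.135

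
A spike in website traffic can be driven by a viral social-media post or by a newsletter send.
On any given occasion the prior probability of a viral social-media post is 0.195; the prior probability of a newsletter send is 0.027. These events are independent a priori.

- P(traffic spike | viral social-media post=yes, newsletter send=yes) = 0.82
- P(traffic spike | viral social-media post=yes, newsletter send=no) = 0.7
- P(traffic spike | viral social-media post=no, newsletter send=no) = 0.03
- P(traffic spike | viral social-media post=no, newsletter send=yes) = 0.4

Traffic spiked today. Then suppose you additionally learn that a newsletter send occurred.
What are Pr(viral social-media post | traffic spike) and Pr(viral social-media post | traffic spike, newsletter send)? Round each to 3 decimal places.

Pr(viral social-media post | traffic spike) ≈ 0.810; Pr(viral social-media post | traffic spike, newsletter send) ≈ 0.332

Weight on viral social-media post=true, given the evidence: 0.132814 + 0.004317 = 0.137131
The normalizing constant is 0.03*0.805*0.973 + 0.4*0.805*0.027 + 0.7*0.195*0.973 + 0.82*0.195*0.027 = 0.169323
Posterior = 0.137131 / 0.169323 ≈ 0.810

Now condition on the additional information:
Sum P(traffic spike|·) weighted by the priors over both values of viral social-media post:
  P(traffic spike | newsletter send) = 0.4·0.805 + 0.82·0.195
        = 0.322000 + 0.159900 = 0.481900
Configurations with viral social-media post contribute 0.159900, so
  P(viral social-media post | traffic spike, newsletter send) = 0.159900 / 0.481900 ≈ 0.332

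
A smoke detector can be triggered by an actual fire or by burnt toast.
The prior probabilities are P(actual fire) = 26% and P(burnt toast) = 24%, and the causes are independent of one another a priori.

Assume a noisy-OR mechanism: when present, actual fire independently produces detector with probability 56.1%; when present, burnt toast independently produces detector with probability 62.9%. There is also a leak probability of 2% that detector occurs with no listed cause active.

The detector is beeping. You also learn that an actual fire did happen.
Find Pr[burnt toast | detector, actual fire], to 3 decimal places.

Pr[burnt toast | detector, actual fire] ≈ 0.318

Under noisy-OR, P(detector | causes) = 1 − (1−0.02)·∏(1−qᵢ) over the active causes.
For the numerator, keep only burnt toast=true terms: 0.840388*0.24 = 0.201693
The normalizing constant is 0.56978*0.76 + 0.840388*0.24 = 0.634726
P(burnt toast | detector, actual fire) = 0.201693/0.634726 ≈ 0.318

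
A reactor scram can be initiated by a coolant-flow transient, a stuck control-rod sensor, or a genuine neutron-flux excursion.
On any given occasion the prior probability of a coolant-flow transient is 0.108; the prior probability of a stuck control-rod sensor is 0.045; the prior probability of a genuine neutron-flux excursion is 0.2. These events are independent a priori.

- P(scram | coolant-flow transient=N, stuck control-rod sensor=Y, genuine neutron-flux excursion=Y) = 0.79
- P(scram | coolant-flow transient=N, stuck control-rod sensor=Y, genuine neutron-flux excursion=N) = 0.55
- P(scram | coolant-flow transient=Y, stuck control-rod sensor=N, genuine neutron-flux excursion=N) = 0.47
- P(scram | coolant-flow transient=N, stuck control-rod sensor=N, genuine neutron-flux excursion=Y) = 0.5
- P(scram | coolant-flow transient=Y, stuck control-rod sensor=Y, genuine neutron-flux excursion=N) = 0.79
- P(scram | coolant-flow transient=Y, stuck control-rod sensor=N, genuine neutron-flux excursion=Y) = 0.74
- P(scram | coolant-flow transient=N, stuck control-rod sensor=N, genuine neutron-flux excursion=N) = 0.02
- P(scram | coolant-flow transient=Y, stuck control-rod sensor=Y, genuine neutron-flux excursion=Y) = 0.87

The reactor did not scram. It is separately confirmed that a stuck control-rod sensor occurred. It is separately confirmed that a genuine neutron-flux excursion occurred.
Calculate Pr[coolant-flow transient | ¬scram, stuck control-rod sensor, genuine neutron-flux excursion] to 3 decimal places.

For the numerator, keep only coolant-flow transient=true terms: 0.13×0.108 = 0.014040
The normalizing constant is 0.21×0.892 + 0.13×0.108 = 0.201360
P(coolant-flow transient | ¬scram, stuck control-rod sensor, genuine neutron-flux excursion) = 0.014040/0.201360 ≈ 0.070

Pr[coolant-flow transient | ¬scram, stuck control-rod sensor, genuine neutron-flux excursion] ≈ 0.070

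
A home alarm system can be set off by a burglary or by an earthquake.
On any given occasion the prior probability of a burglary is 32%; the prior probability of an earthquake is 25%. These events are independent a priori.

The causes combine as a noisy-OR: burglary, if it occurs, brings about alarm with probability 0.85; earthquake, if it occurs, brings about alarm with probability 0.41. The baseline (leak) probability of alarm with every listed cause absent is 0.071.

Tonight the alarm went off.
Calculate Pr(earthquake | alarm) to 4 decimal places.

Pr(earthquake | alarm) ≈ 0.3823

Under noisy-OR, P(alarm | causes) = 1 − (1−0.071)·∏(1−qᵢ) over the active causes.
Enumerate the 4 (burglary, earthquake) configurations and weight by the priors:
  P(alarm) = 0.071×0.68×0.75 + 0.45189×0.68×0.25 + 0.86065×0.32×0.75 + 0.917783×0.32×0.25
        = 0.036210 + 0.076821 + 0.206556 + 0.073423 = 0.393010
Keeping only the earthquake-present terms gives 0.150244, so
  P(earthquake | alarm) = 0.150244 / 0.393010 ≈ 0.3823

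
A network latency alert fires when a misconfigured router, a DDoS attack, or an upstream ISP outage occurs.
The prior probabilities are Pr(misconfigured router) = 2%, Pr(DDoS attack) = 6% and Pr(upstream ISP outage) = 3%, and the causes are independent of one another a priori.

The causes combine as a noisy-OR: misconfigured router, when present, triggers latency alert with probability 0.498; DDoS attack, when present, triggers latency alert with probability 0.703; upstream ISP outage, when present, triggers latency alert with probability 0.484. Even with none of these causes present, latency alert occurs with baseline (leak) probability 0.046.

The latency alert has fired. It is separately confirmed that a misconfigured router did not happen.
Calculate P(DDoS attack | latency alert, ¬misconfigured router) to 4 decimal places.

Under noisy-OR, P(latency alert | causes) = 1 − (1−0.046)·∏(1−qᵢ) over the active causes.
P(latency alert | ¬misconfigured router) = 0.046·0.94·0.97 + 0.507736·0.94·0.03 + 0.716662·0.06·0.97 + 0.853798·0.06·0.03 = 0.041943 + 0.014318 + 0.041710 + 0.001537 = 0.099508
Restricting to configurations with DDoS attack present: 0.041710 + 0.001537 = 0.043247.
Hence the posterior is 0.043247/0.099508 ≈ 0.4346.

P(DDoS attack | latency alert, ¬misconfigured router) ≈ 0.4346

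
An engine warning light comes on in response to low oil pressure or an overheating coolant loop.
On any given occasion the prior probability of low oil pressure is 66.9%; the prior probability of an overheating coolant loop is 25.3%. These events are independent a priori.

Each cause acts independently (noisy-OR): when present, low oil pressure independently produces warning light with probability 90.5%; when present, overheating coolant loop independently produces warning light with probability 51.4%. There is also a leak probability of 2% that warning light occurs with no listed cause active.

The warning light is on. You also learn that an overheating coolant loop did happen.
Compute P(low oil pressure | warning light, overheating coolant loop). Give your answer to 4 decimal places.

Under noisy-OR, P(warning light | causes) = 1 − (1−0.02)·∏(1−qᵢ) over the active causes.
P(warning light | overheating coolant loop) = 0.52372*0.331 + 0.954753*0.669 = 0.173351 + 0.638730 = 0.812081
Of this, 0.638730 comes from 0.954753*0.669 (the low oil pressure=true cases).
P(low oil pressure | warning light, overheating coolant loop) = 0.638730 / 0.812081 ≈ 0.7865

P(low oil pressure | warning light, overheating coolant loop) ≈ 0.7865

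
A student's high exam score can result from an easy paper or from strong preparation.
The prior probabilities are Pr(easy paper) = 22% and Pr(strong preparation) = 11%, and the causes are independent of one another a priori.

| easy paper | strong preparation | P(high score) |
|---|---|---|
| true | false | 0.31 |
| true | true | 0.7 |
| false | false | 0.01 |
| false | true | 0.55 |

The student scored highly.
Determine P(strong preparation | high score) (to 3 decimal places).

P(strong preparation | high score) ≈ 0.487

Weight on strong preparation=true, given the evidence: 0.047190 + 0.016940 = 0.064130
The normalizing constant is 0.01*0.78*0.89 + 0.55*0.78*0.11 + 0.31*0.22*0.89 + 0.7*0.22*0.11 = 0.131770
Posterior = 0.064130 / 0.131770 ≈ 0.487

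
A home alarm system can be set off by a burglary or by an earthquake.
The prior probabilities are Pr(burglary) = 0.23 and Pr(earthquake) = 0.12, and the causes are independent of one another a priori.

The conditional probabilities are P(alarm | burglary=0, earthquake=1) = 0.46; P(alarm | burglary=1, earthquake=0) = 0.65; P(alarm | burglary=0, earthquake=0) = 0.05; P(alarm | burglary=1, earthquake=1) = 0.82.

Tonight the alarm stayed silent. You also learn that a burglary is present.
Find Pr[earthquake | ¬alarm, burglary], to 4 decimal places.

Pr[earthquake | ¬alarm, burglary] ≈ 0.0655

By total probability over both values of earthquake:
  P(¬alarm | burglary) = 0.35*0.88 + 0.18*0.12
        = 0.308000 + 0.021600 = 0.329600
Keeping only the earthquake-present terms gives 0.021600, so
  P(earthquake | ¬alarm, burglary) = 0.021600 / 0.329600 ≈ 0.0655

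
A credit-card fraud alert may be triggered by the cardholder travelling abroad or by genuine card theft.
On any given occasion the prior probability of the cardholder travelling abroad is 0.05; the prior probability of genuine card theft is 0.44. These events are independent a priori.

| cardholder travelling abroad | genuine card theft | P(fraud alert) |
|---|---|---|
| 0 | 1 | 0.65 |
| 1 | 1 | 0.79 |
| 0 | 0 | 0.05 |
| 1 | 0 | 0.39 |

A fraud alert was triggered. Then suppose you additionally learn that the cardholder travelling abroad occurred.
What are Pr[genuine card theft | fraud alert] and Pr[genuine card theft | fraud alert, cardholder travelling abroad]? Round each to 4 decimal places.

Numerator (weight on configurations with genuine card theft): 0.271700 + 0.017380 = 0.289080
The normalizing constant is 0.05*0.95*0.56 + 0.65*0.95*0.44 + 0.39*0.05*0.56 + 0.79*0.05*0.44 = 0.326600
P(genuine card theft | fraud alert) = 0.289080/0.326600 ≈ 0.8851

With the extra evidence:
Weight on genuine card theft=true, given the evidence: 0.79·0.44 = 0.347600
Denominator P(fraud alert | cardholder travelling abroad): 0.39·0.56 + 0.79·0.44 = 0.566000
P(genuine card theft | fraud alert, cardholder travelling abroad) = 0.347600/0.566000 ≈ 0.6141
The drop from 0.8851 to 0.6141 is the explaining-away (discounting) effect.

Pr[genuine card theft | fraud alert] ≈ 0.8851; Pr[genuine card theft | fraud alert, cardholder travelling abroad] ≈ 0.6141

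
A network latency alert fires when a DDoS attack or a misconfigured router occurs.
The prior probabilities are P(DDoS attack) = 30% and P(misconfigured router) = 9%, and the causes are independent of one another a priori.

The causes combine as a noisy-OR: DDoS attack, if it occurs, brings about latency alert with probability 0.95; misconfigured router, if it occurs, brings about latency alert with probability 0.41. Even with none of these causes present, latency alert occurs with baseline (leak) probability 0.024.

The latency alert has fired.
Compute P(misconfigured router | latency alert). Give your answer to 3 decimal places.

P(misconfigured router | latency alert) ≈ 0.161

Under noisy-OR, P(latency alert | causes) = 1 − (1−0.024)·∏(1−qᵢ) over the active causes.
Sum P(latency alert|·) weighted by the priors over the 4 (DDoS attack, misconfigured router) configurations:
  P(latency alert) = 0.024*0.7*0.91 + 0.42416*0.7*0.09 + 0.9512*0.3*0.91 + 0.971208*0.3*0.09
        = 0.015288 + 0.026722 + 0.259678 + 0.026223 = 0.327911
Keeping only the misconfigured router-present terms gives 0.052945, so
  P(misconfigured router | latency alert) = 0.052945 / 0.327911 ≈ 0.161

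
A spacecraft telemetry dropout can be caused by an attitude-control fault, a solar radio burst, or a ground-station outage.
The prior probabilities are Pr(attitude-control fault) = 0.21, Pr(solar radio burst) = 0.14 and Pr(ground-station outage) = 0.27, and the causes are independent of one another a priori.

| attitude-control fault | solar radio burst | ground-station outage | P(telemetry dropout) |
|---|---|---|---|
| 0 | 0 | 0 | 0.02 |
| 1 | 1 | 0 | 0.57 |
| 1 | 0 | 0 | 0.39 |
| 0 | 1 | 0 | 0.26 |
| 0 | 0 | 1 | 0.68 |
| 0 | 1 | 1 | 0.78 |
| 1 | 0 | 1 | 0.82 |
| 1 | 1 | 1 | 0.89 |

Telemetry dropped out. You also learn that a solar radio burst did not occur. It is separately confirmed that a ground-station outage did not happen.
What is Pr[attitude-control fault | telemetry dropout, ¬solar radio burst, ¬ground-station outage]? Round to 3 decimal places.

Pr[attitude-control fault | telemetry dropout, ¬solar radio burst, ¬ground-station outage] ≈ 0.838

Enumerate both values of attitude-control fault and weight by the priors:
  P(telemetry dropout | ¬solar radio burst, ¬ground-station outage) = 0.02×0.79 + 0.39×0.21
        = 0.015800 + 0.081900 = 0.097700
Configurations with attitude-control fault contribute 0.081900, so
  P(attitude-control fault | telemetry dropout, ¬solar radio burst, ¬ground-station outage) = 0.081900 / 0.097700 ≈ 0.838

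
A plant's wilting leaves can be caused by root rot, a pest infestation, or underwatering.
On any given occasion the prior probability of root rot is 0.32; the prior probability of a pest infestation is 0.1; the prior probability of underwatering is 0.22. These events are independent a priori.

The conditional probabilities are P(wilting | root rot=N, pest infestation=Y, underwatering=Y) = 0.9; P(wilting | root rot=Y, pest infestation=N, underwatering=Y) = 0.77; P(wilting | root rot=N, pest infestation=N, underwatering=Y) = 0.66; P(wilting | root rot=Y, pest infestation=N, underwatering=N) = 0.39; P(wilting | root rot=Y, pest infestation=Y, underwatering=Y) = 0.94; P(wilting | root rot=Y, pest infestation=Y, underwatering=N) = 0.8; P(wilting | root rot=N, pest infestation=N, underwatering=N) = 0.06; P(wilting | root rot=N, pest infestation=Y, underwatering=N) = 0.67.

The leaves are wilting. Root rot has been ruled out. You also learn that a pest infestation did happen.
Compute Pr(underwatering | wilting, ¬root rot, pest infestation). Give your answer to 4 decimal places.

Weight on underwatering=true, given the evidence: 0.9×0.22 = 0.198000
The normalizing constant is 0.67×0.78 + 0.9×0.22 = 0.720600
P(underwatering | wilting, ¬root rot, pest infestation) = 0.198000/0.720600 ≈ 0.2748

Pr(underwatering | wilting, ¬root rot, pest infestation) ≈ 0.2748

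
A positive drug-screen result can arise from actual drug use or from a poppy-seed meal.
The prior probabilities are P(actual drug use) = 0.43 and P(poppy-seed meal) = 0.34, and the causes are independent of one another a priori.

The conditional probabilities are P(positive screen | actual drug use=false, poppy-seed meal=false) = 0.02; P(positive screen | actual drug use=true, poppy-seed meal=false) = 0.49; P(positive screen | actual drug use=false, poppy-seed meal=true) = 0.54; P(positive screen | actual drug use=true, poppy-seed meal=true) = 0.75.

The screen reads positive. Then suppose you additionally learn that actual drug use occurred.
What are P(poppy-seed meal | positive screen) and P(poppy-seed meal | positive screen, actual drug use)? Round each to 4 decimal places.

P(poppy-seed meal | positive screen) ≈ 0.5938; P(poppy-seed meal | positive screen, actual drug use) ≈ 0.4409

By total probability over the 4 (actual drug use, poppy-seed meal) configurations:
  P(positive screen) = 0.02×0.57×0.66 + 0.54×0.57×0.34 + 0.49×0.43×0.66 + 0.75×0.43×0.34
        = 0.007524 + 0.104652 + 0.139062 + 0.109650 = 0.360888
Keeping only the poppy-seed meal-present terms gives 0.214302, so
  P(poppy-seed meal | positive screen) = 0.214302 / 0.360888 ≈ 0.5938

Now condition on the additional information:
Enumerate both values of poppy-seed meal and weight by the priors:
  P(positive screen | actual drug use) = 0.49×0.66 + 0.75×0.34
        = 0.323400 + 0.255000 = 0.578400
Configurations with poppy-seed meal contribute 0.255000, so
  P(poppy-seed meal | positive screen, actual drug use) = 0.255000 / 0.578400 ≈ 0.4409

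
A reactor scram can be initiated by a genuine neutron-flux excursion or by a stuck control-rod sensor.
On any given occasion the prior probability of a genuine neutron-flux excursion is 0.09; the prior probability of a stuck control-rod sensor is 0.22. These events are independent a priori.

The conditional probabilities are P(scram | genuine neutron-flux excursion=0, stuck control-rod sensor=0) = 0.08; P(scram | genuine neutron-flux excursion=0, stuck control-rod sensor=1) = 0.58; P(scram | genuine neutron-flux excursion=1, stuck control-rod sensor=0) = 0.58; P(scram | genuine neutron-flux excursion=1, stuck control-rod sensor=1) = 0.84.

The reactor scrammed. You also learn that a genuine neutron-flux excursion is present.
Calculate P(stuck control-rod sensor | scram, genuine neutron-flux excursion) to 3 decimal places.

P(stuck control-rod sensor | scram, genuine neutron-flux excursion) ≈ 0.290

For the numerator, keep only stuck control-rod sensor=true terms: 0.84×0.22 = 0.184800
Normalizer over all consistent configurations: 0.58×0.78 + 0.84×0.22 = 0.637200
Posterior = 0.184800 / 0.637200 ≈ 0.290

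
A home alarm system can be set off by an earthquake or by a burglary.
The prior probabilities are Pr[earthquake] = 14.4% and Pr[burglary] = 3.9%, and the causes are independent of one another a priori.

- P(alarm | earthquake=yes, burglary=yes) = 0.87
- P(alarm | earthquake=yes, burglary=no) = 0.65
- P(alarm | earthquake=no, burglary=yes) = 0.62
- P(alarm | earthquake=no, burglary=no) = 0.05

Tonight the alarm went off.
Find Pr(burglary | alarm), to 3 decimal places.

P(alarm) = 0.05×0.856×0.961 + 0.62×0.856×0.039 + 0.65×0.144×0.961 + 0.87×0.144×0.039 = 0.041131 + 0.020698 + 0.089950 + 0.004886 = 0.156665
The burglary-present share is 0.020698 + 0.004886 = 0.025584.
P(burglary | alarm) = 0.025584 / 0.156665 ≈ 0.163

Pr(burglary | alarm) ≈ 0.163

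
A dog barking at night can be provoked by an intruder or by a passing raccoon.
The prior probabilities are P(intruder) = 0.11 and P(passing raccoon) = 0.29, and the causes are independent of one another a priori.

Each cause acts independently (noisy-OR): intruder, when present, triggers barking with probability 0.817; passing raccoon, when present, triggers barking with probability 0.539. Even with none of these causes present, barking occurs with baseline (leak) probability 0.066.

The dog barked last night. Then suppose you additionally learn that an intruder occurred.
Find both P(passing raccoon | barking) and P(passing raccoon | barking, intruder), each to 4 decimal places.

Under noisy-OR, P(barking | causes) = 1 − (1−0.066)·∏(1−qᵢ) over the active causes.
By total probability over the 4 (intruder, passing raccoon) configurations:
  P(barking) = 0.066*0.89*0.71 + 0.569426*0.89*0.29 + 0.829078*0.11*0.71 + 0.921205*0.11*0.29
        = 0.041705 + 0.146969 + 0.064751 + 0.029386 = 0.282811
Configurations with passing raccoon contribute 0.176355, so
  P(passing raccoon | barking) = 0.176355 / 0.282811 ≈ 0.6236

With the extra evidence:
Sum P(barking|·) weighted by the priors over both values of passing raccoon:
  P(barking | intruder) = 0.829078·0.71 + 0.921205·0.29
        = 0.588645 + 0.267149 = 0.855794
The terms with passing raccoon present sum to 0.267149, so
  P(passing raccoon | barking, intruder) = 0.267149 / 0.855794 ≈ 0.3122

P(passing raccoon | barking) ≈ 0.6236; P(passing raccoon | barking, intruder) ≈ 0.3122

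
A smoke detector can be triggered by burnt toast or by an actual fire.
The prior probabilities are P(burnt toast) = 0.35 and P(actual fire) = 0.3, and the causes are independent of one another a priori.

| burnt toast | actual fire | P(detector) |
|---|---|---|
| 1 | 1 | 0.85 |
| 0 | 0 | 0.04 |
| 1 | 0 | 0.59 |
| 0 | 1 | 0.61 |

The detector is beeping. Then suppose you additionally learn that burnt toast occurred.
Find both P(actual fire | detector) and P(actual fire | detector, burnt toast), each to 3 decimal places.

Enumerate the 4 (burnt toast, actual fire) configurations and weight by the priors:
  P(detector) = 0.04*0.65*0.7 + 0.61*0.65*0.3 + 0.59*0.35*0.7 + 0.85*0.35*0.3
        = 0.018200 + 0.118950 + 0.144550 + 0.089250 = 0.370950
The terms with actual fire present sum to 0.208200, so
  P(actual fire | detector) = 0.208200 / 0.370950 ≈ 0.561

Now also conditioning on burnt toast=true:
For the numerator, keep only actual fire=true terms: 0.85·0.3 = 0.255000
Denominator P(detector | burnt toast): 0.59·0.7 + 0.85·0.3 = 0.668000
P(actual fire | detector, burnt toast) = 0.255000/0.668000 ≈ 0.382
Conditioning on burnt toast lowers the posterior on actual fire: the classic explaining-away effect in a common-effect structure.

P(actual fire | detector) ≈ 0.561; P(actual fire | detector, burnt toast) ≈ 0.382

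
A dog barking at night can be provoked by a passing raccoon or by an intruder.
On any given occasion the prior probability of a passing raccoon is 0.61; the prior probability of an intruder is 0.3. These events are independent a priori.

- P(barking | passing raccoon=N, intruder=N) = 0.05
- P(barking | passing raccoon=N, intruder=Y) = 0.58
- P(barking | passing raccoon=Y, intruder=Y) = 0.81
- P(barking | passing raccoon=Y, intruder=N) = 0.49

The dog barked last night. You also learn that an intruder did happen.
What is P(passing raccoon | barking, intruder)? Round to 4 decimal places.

P(passing raccoon | barking, intruder) ≈ 0.6860

Weight on passing raccoon=true, given the evidence: 0.81*0.61 = 0.494100
Denominator P(barking | intruder): 0.58*0.39 + 0.81*0.61 = 0.720300
P(passing raccoon | barking, intruder) = 0.494100/0.720300 ≈ 0.6860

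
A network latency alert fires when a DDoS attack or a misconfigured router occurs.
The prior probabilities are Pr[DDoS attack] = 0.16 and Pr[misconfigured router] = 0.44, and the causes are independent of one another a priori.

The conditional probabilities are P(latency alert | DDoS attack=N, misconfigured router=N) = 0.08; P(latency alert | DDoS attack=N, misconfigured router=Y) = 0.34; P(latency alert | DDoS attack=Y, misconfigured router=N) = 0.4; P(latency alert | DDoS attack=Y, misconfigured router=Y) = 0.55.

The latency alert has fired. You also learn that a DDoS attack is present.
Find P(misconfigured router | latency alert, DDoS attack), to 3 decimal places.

P(misconfigured router | latency alert, DDoS attack) ≈ 0.519

For the numerator, keep only misconfigured router=true terms: 0.55*0.44 = 0.242000
Denominator P(latency alert | DDoS attack): 0.4*0.56 + 0.55*0.44 = 0.466000
Posterior = 0.242000 / 0.466000 ≈ 0.519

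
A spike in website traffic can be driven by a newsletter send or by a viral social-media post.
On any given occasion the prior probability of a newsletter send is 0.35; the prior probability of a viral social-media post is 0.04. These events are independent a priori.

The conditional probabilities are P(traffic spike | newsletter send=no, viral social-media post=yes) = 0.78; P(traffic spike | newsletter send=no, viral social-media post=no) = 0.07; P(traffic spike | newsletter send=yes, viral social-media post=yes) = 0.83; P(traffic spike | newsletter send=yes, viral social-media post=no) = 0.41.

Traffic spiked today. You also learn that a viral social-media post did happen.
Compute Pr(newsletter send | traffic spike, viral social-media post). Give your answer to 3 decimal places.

Weight on newsletter send=true, given the evidence: 0.83×0.35 = 0.290500
Normalizer over all consistent configurations: 0.78×0.65 + 0.83×0.35 = 0.797500
Posterior = 0.290500 / 0.797500 ≈ 0.364

Pr(newsletter send | traffic spike, viral social-media post) ≈ 0.364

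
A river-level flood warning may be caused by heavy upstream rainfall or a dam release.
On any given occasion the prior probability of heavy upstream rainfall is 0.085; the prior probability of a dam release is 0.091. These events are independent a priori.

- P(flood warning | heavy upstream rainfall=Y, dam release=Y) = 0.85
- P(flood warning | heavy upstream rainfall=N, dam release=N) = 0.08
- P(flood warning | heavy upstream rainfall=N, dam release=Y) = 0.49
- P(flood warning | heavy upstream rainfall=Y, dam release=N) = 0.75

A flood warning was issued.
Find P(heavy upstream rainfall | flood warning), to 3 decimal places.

By total probability over the 4 (heavy upstream rainfall, dam release) configurations:
  P(flood warning) = 0.08*0.915*0.909 + 0.49*0.915*0.091 + 0.75*0.085*0.909 + 0.85*0.085*0.091
        = 0.066539 + 0.040800 + 0.057949 + 0.006575 = 0.171863
Configurations with heavy upstream rainfall contribute 0.064524, so
  P(heavy upstream rainfall | flood warning) = 0.064524 / 0.171863 ≈ 0.375

P(heavy upstream rainfall | flood warning) ≈ 0.375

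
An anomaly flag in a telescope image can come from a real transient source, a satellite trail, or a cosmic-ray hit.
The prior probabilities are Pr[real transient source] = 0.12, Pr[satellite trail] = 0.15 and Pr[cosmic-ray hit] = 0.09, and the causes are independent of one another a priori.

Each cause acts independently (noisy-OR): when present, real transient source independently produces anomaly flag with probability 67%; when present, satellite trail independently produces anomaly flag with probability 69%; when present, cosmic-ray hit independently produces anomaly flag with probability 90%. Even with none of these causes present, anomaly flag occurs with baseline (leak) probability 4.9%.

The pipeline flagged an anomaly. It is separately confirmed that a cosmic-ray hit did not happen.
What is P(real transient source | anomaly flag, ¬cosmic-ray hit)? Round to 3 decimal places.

P(real transient source | anomaly flag, ¬cosmic-ray hit) ≈ 0.399

Under noisy-OR, P(anomaly flag | causes) = 1 − (1−0.049)·∏(1−qᵢ) over the active causes.
P(anomaly flag | ¬cosmic-ray hit) = 0.049×0.88×0.85 + 0.70519×0.88×0.15 + 0.68617×0.12×0.85 + 0.902713×0.12×0.15 = 0.036652 + 0.093085 + 0.069989 + 0.016249 = 0.215975
Restricting to configurations with real transient source present: 0.069989 + 0.016249 = 0.086238.
P(real transient source | anomaly flag, ¬cosmic-ray hit) = 0.086238 / 0.215975 ≈ 0.399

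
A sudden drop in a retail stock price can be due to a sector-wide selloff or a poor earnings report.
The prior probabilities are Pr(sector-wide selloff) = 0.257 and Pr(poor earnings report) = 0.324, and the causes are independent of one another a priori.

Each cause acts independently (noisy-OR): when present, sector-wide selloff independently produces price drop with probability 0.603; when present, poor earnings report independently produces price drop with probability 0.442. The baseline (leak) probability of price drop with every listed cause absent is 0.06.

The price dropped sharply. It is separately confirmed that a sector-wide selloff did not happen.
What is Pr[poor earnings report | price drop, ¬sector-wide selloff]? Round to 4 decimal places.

Pr[poor earnings report | price drop, ¬sector-wide selloff] ≈ 0.7916

Under noisy-OR, P(price drop | causes) = 1 − (1−0.06)·∏(1−qᵢ) over the active causes.
P(price drop | ¬sector-wide selloff) = 0.06×0.676 + 0.47548×0.324 = 0.040560 + 0.154056 = 0.194616
The poor earnings report-present share is 0.47548×0.324 = 0.154056.
So P(poor earnings report | price drop, ¬sector-wide selloff) = 0.154056/0.194616 ≈ 0.7916.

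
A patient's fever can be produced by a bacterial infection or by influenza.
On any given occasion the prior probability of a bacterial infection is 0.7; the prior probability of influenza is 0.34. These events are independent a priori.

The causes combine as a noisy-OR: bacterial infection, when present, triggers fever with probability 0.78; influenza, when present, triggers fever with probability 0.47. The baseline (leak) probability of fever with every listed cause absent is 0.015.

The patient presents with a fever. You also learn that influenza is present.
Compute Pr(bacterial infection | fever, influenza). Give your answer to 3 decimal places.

Pr(bacterial infection | fever, influenza) ≈ 0.812

Under noisy-OR, P(fever | causes) = 1 − (1−0.015)·∏(1−qᵢ) over the active causes.
P(fever | influenza) = 0.47795*0.3 + 0.885149*0.7 = 0.143385 + 0.619604 = 0.762989
Restricting to configurations with bacterial infection present: 0.885149*0.7 = 0.619604.
P(bacterial infection | fever, influenza) = 0.619604 / 0.762989 ≈ 0.812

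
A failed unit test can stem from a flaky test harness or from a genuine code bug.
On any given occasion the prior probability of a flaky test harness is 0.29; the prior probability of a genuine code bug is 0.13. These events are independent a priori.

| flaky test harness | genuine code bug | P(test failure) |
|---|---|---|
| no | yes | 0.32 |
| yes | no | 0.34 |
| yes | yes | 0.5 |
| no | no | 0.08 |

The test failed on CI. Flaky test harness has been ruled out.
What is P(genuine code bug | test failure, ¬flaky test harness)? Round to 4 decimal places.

P(genuine code bug | test failure, ¬flaky test harness) ≈ 0.3741

Enumerate both values of genuine code bug and weight by the priors:
  P(test failure | ¬flaky test harness) = 0.08·0.87 + 0.32·0.13
        = 0.069600 + 0.041600 = 0.111200
The terms with genuine code bug present sum to 0.041600, so
  P(genuine code bug | test failure, ¬flaky test harness) = 0.041600 / 0.111200 ≈ 0.3741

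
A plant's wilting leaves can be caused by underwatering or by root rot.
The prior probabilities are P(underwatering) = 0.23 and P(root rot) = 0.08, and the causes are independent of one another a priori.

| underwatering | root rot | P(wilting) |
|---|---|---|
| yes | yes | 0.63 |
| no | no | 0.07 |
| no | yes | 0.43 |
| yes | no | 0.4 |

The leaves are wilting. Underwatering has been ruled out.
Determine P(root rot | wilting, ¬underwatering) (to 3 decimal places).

Sum P(wilting|·) weighted by the priors over both values of root rot:
  P(wilting | ¬underwatering) = 0.07*0.92 + 0.43*0.08
        = 0.064400 + 0.034400 = 0.098800
The terms with root rot present sum to 0.034400, so
  P(root rot | wilting, ¬underwatering) = 0.034400 / 0.098800 ≈ 0.348

P(root rot | wilting, ¬underwatering) ≈ 0.348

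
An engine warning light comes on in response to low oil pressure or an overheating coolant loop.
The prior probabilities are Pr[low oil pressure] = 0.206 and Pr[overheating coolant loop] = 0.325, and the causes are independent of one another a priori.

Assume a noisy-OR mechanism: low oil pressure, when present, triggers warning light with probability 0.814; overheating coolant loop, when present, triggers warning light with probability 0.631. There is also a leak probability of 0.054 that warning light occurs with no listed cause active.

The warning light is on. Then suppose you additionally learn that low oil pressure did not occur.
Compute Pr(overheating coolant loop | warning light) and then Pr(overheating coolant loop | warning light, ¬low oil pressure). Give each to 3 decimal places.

Under noisy-OR, P(warning light | causes) = 1 − (1−0.054)·∏(1−qᵢ) over the active causes.
Enumerate the 4 (low oil pressure, overheating coolant loop) configurations and weight by the priors:
  P(warning light) = 0.054×0.794×0.675 + 0.650926×0.794×0.325 + 0.824044×0.206×0.675 + 0.935072×0.206×0.325
        = 0.028941 + 0.167971 + 0.114583 + 0.062603 = 0.374098
Keeping only the overheating coolant loop-present terms gives 0.230574, so
  P(overheating coolant loop | warning light) = 0.230574 / 0.374098 ≈ 0.616

Now condition on the additional information:
By total probability over both values of overheating coolant loop:
  P(warning light | ¬low oil pressure) = 0.054·0.675 + 0.650926·0.325
        = 0.036450 + 0.211551 = 0.248001
Keeping only the overheating coolant loop-present terms gives 0.211551, so
  P(overheating coolant loop | warning light, ¬low oil pressure) = 0.211551 / 0.248001 ≈ 0.853
Ruling out low oil pressure raises the posterior on overheating coolant loop — the flip side of explaining away.

Pr(overheating coolant loop | warning light) ≈ 0.616; Pr(overheating coolant loop | warning light, ¬low oil pressure) ≈ 0.853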